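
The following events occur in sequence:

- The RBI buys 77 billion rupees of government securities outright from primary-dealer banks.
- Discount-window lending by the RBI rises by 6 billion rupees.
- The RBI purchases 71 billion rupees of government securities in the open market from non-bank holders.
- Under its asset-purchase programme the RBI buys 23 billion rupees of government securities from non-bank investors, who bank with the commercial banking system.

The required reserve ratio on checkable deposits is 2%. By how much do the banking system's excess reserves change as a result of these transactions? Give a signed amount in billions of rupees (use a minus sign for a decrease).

OMO purchase (from banks) 77 billion rupees: reserves +77B, deposits 0.
Discount-window loan 6 billion rupees: reserves +6B, deposits 0.
Asset purchase (from non-banks) 71 billion rupees: reserves +71B, deposits +71B.
Asset purchase (from non-banks) 23 billion rupees: reserves +23B, deposits +23B.
Totals: Δreserves = +177B, Δdeposits = +94B.
Δrequired reserves = 2% × +94B = +1.88B.
Δexcess reserves = Δreserves − Δrequired = +177B − (+1.88B) = +175.12 billion.

+175.12 billion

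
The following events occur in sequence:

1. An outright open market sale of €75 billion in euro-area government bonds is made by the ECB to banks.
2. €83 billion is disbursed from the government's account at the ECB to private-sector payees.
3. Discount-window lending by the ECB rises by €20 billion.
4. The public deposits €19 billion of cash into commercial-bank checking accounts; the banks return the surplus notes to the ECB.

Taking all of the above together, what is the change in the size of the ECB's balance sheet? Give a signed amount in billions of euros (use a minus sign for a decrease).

OMO sale (to banks) €75 billion: an ECB asset is shed → −€75B.
Government spending €83 billion: only the composition of liabilities changes → 0.
Discount-window loan €20 billion: an ECB asset is acquired → +€20B.
Currency deposit €19 billion: only the composition of liabilities changes → 0.
Net: −75 + 0 + 20 + 0 = -€55 billion.

-€55 billion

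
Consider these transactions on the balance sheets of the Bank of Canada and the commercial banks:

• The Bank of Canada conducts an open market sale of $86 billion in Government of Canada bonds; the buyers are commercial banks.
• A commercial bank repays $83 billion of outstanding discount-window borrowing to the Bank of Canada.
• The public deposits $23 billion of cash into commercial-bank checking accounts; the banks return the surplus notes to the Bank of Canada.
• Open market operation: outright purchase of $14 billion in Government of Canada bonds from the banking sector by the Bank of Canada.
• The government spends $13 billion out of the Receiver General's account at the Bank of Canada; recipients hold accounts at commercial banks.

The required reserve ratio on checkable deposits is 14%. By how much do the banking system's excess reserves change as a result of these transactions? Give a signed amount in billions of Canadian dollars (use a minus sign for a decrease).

OMO sale (to banks) $86 billion: reserves −$86B, deposits 0.
Discount-window repayment $83 billion: reserves −$83B, deposits 0.
Currency deposit $23 billion: reserves +$23B, deposits +$23B.
OMO purchase (from banks) $14 billion: reserves +$14B, deposits 0.
Government spending $13 billion: reserves +$13B, deposits +$13B.
Totals: Δreserves = −$119B, Δdeposits = +$36B.
Δrequired reserves = 14% × +$36B = +$5.04B.
Δexcess reserves = Δreserves − Δrequired = −$119B − (+$5.04B) = -$124.04 billion.

-$124.04 billion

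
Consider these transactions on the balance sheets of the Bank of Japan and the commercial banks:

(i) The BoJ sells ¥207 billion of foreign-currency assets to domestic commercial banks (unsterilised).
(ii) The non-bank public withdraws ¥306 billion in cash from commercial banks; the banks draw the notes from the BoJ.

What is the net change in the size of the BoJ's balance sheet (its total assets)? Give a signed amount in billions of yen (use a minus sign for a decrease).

FX sale ¥207 billion: a BoJ asset is shed → −¥207B.
Currency withdrawal ¥306 billion: only the composition of liabilities changes → 0.
Net: −207 + 0 = -¥207 billion.

-¥207 billion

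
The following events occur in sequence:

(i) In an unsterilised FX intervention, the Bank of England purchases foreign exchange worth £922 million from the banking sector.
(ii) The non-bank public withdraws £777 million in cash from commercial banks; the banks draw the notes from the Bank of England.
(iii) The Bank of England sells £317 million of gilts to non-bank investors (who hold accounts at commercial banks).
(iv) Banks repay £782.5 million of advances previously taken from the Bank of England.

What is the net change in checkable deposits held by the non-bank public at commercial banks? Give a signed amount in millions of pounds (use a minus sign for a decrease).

Bank of England balance sheet:
  Assets:      Securities −£317M, Loans to banks −£782.5M, Foreign assets +£922M
  Liabilities: Bank reserves −£954.5M, Currency in circulation +£777M
Commercial banking system:
  Assets:      Reserves at CB −£954.5M, Foreign assets −£922M
  Liabilities: Checkable deposits −£1094M, Borrowings from CB −£782.5M
So the change in checkable deposits held by the non-bank public at commercial banks is -£1094 million.

-£1094 million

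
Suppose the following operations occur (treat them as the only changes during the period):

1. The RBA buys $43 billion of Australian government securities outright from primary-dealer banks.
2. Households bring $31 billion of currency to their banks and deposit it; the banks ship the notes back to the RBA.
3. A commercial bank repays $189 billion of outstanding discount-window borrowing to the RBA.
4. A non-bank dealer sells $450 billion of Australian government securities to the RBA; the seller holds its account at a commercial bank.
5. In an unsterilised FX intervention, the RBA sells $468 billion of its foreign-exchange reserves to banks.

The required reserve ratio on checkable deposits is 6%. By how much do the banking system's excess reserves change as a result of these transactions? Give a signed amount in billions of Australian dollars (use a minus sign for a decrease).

-$161.86 billion

OMO purchase (from banks) $43 billion: reserves +$43B, deposits 0.
Currency deposit $31 billion: reserves +$31B, deposits +$31B.
Discount-window repayment $189 billion: reserves −$189B, deposits 0.
Asset purchase (from non-banks) $450 billion: reserves +$450B, deposits +$450B.
FX sale $468 billion: reserves −$468B, deposits 0.
Totals: Δreserves = −$133B, Δdeposits = +$481B.
Δrequired reserves = 6% × +$481B = +$28.86B.
Δexcess reserves = Δreserves − Δrequired = −$133B − (+$28.86B) = -$161.86 billion.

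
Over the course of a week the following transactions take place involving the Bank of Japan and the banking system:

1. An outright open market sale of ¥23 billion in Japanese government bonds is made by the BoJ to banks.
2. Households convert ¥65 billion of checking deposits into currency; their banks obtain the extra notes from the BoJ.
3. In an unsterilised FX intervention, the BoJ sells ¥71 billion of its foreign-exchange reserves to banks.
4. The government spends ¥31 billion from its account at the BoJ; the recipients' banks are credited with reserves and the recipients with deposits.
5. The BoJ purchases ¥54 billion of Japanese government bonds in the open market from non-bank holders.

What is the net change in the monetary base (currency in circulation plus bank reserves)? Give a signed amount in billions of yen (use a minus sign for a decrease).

OMO sale (to banks) ¥23 billion: BoJ balance sheet contracts → −¥23B.
Currency withdrawal ¥65 billion: just a shift between currency and reserves — both are base money → 0.
FX sale ¥71 billion: BoJ balance sheet contracts → −¥71B.
Government spending ¥31 billion: a non-base liability converts back to reserves → +¥31B.
Asset purchase (from non-banks) ¥54 billion: BoJ balance sheet expands → +¥54B.
Net: −23 + 0 − 71 + 31 + 54 = -¥9 billion.

-¥9 billion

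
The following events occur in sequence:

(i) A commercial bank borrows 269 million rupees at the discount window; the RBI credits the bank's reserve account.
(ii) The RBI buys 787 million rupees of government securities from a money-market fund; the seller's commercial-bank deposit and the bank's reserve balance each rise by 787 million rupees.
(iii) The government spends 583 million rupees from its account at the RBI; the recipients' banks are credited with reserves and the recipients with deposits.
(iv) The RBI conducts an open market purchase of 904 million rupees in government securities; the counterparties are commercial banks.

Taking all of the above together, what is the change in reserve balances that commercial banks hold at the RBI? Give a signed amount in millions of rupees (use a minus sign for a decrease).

+2543 million

Discount-window loan 269 million rupees: the loan is credited to the bank's reserve account → +269M.
Asset purchase (from non-banks) 787 million rupees: the RBI pays by crediting reserve accounts → +787M.
Government spending 583 million rupees: government payments flow into bank reserve accounts → +583M.
OMO purchase (from banks) 904 million rupees: the RBI pays by crediting reserve accounts → +904M.
Net: 269 + 787 + 583 + 904 = +2543 million.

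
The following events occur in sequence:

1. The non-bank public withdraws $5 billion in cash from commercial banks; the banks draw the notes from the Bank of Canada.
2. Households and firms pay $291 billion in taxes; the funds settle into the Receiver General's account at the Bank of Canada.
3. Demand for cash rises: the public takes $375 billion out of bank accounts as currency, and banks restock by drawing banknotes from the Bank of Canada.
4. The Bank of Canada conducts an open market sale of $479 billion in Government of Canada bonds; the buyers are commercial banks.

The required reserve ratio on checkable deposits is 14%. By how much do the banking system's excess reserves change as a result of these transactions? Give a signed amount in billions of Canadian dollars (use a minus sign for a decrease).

Currency withdrawal $5 billion: reserves −$5B, deposits −$5B.
Government account inflow $291 billion: reserves −$291B, deposits −$291B.
Currency withdrawal $375 billion: reserves −$375B, deposits −$375B.
OMO sale (to banks) $479 billion: reserves −$479B, deposits 0.
Totals: Δreserves = −$1150B, Δdeposits = −$671B.
Δrequired reserves = 14% × −$671B = −$93.94B.
Δexcess reserves = Δreserves − Δrequired = −$1150B − (−$93.94B) = -$1056.06 billion.

-$1056.06 billion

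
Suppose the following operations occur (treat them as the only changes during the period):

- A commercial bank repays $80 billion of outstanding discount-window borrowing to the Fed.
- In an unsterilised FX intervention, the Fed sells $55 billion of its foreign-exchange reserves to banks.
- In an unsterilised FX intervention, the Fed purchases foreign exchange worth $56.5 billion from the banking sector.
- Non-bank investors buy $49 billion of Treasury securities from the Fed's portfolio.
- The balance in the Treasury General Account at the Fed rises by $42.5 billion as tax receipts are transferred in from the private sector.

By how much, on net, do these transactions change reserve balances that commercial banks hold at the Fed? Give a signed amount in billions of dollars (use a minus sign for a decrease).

Fed balance sheet:
  Assets:      Securities −$49B, Loans to banks −$80B, Foreign assets +$1.5B
  Liabilities: Bank reserves −$170B, Government deposits +$42.5B
So the change in reserve balances that commercial banks hold at the Fed is -$170 billion.

-$170 billion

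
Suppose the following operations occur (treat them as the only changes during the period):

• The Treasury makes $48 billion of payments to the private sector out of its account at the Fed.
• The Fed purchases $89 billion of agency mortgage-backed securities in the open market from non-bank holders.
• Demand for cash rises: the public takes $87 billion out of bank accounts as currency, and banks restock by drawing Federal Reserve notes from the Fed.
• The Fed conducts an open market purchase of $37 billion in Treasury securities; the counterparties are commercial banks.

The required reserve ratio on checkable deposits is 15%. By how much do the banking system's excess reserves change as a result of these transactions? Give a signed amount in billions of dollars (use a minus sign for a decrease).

+$79.5 billion

Government spending $48 billion: reserves +$48B, deposits +$48B.
Asset purchase (from non-banks) $89 billion: reserves +$89B, deposits +$89B.
Currency withdrawal $87 billion: reserves −$87B, deposits −$87B.
OMO purchase (from banks) $37 billion: reserves +$37B, deposits 0.
Totals: Δreserves = +$87B, Δdeposits = +$50B.
Δrequired reserves = 15% × +$50B = +$7.5B.
Δexcess reserves = Δreserves − Δrequired = +$87B − (+$7.5B) = +$79.5 billion.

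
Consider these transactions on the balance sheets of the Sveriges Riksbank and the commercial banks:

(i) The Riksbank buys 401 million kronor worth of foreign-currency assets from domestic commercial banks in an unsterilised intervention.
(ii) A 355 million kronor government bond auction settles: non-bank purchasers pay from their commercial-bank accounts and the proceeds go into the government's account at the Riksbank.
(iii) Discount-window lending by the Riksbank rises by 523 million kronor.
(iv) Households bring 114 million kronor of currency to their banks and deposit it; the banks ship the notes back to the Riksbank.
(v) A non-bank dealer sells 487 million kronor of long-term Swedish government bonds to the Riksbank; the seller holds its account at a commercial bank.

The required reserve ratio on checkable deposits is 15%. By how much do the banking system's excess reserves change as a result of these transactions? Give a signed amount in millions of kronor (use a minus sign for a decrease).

FX purchase 401 million kronor: reserves +401M, deposits 0.
Government account inflow 355 million kronor: reserves −355M, deposits −355M.
Discount-window loan 523 million kronor: reserves +523M, deposits 0.
Currency deposit 114 million kronor: reserves +114M, deposits +114M.
Asset purchase (from non-banks) 487 million kronor: reserves +487M, deposits +487M.
Totals: Δreserves = +1170M, Δdeposits = +246M.
Δrequired reserves = 15% × +246M = +36.9M.
Δexcess reserves = Δreserves − Δrequired = +1170M − (+36.9M) = +1133.1 million.

+1133.1 million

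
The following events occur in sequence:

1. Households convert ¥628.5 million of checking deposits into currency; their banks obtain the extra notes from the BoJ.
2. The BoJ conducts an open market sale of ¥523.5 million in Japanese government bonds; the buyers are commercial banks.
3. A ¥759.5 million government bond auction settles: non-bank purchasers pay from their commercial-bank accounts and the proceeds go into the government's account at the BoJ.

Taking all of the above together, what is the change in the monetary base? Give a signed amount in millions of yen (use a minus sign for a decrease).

-¥1283 million

Currency withdrawal ¥628.5 million: just a shift between currency and reserves — both are base money → 0.
OMO sale (to banks) ¥523.5 million: BoJ balance sheet contracts → −¥523.5M.
Government account inflow ¥759.5 million: reserves shift to a non-base liability → −¥759.5M.
Net: 0 − 523.5 − 759.5 = -¥1283 million.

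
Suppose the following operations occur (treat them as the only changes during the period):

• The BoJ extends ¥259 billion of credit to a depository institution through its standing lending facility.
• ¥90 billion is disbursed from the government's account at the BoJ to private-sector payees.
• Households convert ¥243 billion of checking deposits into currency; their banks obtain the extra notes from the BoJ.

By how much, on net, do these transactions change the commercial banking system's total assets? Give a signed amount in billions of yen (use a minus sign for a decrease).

+¥106 billion

Discount-window loan ¥259 billion: bank balance sheets expand → +¥259B.
Government spending ¥90 billion: bank balance sheets expand → +¥90B.
Currency withdrawal ¥243 billion: bank balance sheets shrink → −¥243B.
Net: 259 + 90 − 243 = +¥106 billion.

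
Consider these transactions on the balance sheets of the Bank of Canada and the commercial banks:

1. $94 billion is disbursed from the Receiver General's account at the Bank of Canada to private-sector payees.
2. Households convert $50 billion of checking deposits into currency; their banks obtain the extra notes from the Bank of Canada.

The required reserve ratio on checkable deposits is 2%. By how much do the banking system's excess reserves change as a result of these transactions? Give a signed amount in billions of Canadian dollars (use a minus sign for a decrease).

Government spending $94 billion: reserves +$94B, deposits +$94B.
Currency withdrawal $50 billion: reserves −$50B, deposits −$50B.
Totals: Δreserves = +$44B, Δdeposits = +$44B.
Δrequired reserves = 2% × +$44B = +$0.88B.
Δexcess reserves = Δreserves − Δrequired = +$44B − (+$0.88B) = +$43.12 billion.

+$43.12 billion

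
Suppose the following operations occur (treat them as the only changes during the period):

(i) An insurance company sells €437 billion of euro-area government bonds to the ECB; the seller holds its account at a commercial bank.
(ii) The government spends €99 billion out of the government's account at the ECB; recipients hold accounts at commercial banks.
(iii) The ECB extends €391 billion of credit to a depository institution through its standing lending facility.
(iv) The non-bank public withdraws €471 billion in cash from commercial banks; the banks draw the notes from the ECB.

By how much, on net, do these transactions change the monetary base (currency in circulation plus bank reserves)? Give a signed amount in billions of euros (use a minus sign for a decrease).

ECB balance sheet:
  Assets:      Securities +€437B, Loans to banks +€391B
  Liabilities: Bank reserves +€456B, Currency in circulation +€471B, Government deposits −€99B
Commercial banking system:
  Assets:      Reserves at CB +€456B
  Liabilities: Checkable deposits +€65B, Borrowings from CB +€391B
Monetary base = currency + reserves: +€471B + (+€456B) = +€927 billion.

+€927 billion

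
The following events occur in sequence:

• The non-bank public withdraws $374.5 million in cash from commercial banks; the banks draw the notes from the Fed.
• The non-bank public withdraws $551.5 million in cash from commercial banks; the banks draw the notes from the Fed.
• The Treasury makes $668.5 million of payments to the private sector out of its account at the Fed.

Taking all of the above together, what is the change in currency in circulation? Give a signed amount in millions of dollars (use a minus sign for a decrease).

Fed balance sheet:
  Assets:      no change
  Liabilities: Bank reserves −$257.5M, Currency in circulation +$926M, Government deposits −$668.5M
Commercial banking system:
  Assets:      Reserves at CB −$257.5M
  Liabilities: Checkable deposits −$257.5M
So the change in currency in circulation is +$926 million.

+$926 million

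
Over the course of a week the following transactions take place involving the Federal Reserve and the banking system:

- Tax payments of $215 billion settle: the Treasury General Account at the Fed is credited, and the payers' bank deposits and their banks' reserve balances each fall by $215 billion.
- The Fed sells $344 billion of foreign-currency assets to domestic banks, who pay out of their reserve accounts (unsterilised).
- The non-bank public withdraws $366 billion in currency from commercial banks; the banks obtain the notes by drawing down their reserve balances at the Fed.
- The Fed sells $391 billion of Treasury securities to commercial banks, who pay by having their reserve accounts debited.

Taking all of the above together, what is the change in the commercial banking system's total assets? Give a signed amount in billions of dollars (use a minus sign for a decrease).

-$581 billion

Government account inflow $215 billion: bank balance sheets shrink → −$215B.
FX sale $344 billion: just an asset swap on bank balance sheets → 0.
Currency withdrawal $366 billion: bank balance sheets shrink → −$366B.
OMO sale (to banks) $391 billion: just an asset swap on bank balance sheets → 0.
Net: −215 + 0 − 366 + 0 = -$581 billion.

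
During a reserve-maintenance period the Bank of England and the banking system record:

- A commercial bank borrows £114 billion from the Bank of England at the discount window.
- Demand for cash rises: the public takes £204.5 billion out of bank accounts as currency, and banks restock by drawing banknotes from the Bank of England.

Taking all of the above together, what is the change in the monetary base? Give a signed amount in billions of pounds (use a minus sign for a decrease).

Bank of England balance sheet:
  Assets:      Loans to banks +£114B
  Liabilities: Bank reserves −£90.5B, Currency in circulation +£204.5B
Commercial banking system:
  Assets:      Reserves at CB −£90.5B
  Liabilities: Checkable deposits −£204.5B, Borrowings from CB +£114B
Monetary base = currency + reserves: +£204.5B + (−£90.5B) = +£114 billion.

+£114 billion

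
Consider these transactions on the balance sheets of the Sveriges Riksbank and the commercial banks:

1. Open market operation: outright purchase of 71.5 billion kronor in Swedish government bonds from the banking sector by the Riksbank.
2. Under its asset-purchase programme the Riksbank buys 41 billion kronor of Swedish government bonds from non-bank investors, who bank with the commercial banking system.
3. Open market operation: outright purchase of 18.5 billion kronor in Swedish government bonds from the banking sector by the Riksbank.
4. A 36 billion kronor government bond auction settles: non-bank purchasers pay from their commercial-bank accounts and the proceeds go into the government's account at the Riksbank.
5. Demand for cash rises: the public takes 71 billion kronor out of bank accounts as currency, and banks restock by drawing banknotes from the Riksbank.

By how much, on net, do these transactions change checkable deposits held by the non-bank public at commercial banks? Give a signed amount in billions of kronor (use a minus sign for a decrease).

-66 billion

Riksbank balance sheet:
  Assets:      Securities +131B
  Liabilities: Bank reserves +24B, Currency in circulation +71B, Government deposits +36B
Commercial banking system:
  Assets:      Reserves at CB +24B, Securities −90B
  Liabilities: Checkable deposits −66B
So the change in checkable deposits held by the non-bank public at commercial banks is -66 billion.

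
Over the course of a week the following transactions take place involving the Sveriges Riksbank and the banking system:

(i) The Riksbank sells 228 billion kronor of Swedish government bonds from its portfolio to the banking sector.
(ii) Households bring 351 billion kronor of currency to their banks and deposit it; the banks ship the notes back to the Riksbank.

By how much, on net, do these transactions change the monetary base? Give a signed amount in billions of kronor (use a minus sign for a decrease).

-228 billion

Riksbank balance sheet:
  Assets:      Securities −228B
  Liabilities: Bank reserves +123B, Currency in circulation −351B
Commercial banking system:
  Assets:      Reserves at CB +123B, Securities +228B
  Liabilities: Checkable deposits +351B
Monetary base = currency + reserves: −351B + (+123B) = -228 billion.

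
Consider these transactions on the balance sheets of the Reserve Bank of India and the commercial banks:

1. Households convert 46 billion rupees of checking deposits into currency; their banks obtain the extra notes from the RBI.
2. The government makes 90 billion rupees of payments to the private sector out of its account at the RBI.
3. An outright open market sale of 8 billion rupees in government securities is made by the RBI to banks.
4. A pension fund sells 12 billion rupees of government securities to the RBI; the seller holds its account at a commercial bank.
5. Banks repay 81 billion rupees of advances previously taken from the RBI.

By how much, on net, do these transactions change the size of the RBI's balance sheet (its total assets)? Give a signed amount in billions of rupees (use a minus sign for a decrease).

-77 billion

RBI balance sheet:
  Assets:      Securities +4B, Loans to banks −81B
  Liabilities: Bank reserves −33B, Currency in circulation +46B, Government deposits −90B
Change in total RBI assets = -77 billion.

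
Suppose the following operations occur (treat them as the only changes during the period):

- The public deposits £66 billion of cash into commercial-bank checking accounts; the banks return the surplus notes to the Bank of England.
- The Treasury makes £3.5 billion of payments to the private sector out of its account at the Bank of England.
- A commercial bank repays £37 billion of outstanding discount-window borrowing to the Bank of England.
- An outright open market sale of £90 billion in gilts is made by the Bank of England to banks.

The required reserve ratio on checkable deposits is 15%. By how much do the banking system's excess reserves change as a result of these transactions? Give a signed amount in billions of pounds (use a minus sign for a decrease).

-£67.925 billion

Currency deposit £66 billion: reserves +£66B, deposits +£66B.
Government spending £3.5 billion: reserves +£3.5B, deposits +£3.5B.
Discount-window repayment £37 billion: reserves −£37B, deposits 0.
OMO sale (to banks) £90 billion: reserves −£90B, deposits 0.
Totals: Δreserves = −£57.5B, Δdeposits = +£69.5B.
Δrequired reserves = 15% × +£69.5B = +£10.425B.
Δexcess reserves = Δreserves − Δrequired = −£57.5B − (+£10.425B) = -£67.925 billion.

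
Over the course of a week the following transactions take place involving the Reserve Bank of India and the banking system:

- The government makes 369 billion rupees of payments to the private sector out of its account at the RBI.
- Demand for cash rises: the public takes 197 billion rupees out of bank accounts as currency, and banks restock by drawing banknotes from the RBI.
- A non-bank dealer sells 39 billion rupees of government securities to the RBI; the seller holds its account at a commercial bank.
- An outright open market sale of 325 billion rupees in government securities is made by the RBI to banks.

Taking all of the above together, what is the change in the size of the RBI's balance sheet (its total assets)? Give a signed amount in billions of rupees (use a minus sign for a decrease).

-286 billion

RBI balance sheet:
  Assets:      Securities −286B
  Liabilities: Bank reserves −114B, Currency in circulation +197B, Government deposits −369B
Change in total RBI assets = -286 billion.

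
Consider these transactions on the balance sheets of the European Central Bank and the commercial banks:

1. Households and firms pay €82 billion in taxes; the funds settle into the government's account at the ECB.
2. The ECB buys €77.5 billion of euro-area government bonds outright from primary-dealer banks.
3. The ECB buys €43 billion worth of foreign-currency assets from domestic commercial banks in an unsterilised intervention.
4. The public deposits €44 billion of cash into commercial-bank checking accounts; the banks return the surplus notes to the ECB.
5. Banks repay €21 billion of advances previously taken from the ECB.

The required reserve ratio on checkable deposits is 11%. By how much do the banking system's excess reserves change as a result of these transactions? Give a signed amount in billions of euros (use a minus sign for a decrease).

Government account inflow €82 billion: reserves −€82B, deposits −€82B.
OMO purchase (from banks) €77.5 billion: reserves +€77.5B, deposits 0.
FX purchase €43 billion: reserves +€43B, deposits 0.
Currency deposit €44 billion: reserves +€44B, deposits +€44B.
Discount-window repayment €21 billion: reserves −€21B, deposits 0.
Totals: Δreserves = +€61.5B, Δdeposits = −€38B.
Δrequired reserves = 11% × −€38B = −€4.18B.
Δexcess reserves = Δreserves − Δrequired = +€61.5B − (−€4.18B) = +€65.68 billion.

+€65.68 billion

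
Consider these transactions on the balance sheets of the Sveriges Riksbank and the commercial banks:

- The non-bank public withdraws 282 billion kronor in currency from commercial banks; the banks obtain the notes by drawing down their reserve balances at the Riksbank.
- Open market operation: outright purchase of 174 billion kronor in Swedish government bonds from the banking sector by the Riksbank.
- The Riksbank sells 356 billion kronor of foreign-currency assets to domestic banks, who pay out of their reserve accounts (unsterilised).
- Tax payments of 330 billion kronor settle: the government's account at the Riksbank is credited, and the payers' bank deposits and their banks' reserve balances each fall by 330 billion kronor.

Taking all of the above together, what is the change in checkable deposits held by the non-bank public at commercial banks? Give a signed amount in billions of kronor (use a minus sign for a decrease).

Currency withdrawal 282 billion kronor: non-bank counterparties' bank balances fall → −282B.
OMO purchase (from banks) 174 billion kronor: the counterparty is a bank, so public deposits are unchanged → 0.
FX sale 356 billion kronor: the counterparty is a bank, so public deposits are unchanged → 0.
Government account inflow 330 billion kronor: non-bank counterparties' bank balances fall → −330B.
Net: −282 + 0 + 0 − 330 = -612 billion.

-612 billion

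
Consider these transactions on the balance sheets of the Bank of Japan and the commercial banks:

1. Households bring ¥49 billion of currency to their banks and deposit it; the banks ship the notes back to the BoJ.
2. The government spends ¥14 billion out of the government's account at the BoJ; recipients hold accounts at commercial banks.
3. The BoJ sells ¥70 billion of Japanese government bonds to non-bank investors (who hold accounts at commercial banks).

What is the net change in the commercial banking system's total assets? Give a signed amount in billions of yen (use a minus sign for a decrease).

BoJ balance sheet:
  Assets:      Securities −¥70B
  Liabilities: Bank reserves −¥7B, Currency in circulation −¥49B, Government deposits −¥14B
Commercial banking system:
  Assets:      Reserves at CB −¥7B
  Liabilities: Checkable deposits −¥7B
Change in total bank assets = -¥7 billion.

-¥7 billion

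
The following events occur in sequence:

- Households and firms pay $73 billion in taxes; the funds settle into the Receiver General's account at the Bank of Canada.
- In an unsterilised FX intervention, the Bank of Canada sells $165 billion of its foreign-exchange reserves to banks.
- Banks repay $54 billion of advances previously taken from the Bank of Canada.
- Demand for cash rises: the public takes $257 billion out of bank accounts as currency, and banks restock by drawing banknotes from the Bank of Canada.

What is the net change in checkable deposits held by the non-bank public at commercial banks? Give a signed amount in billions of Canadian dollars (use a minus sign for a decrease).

-$330 billion

Government account inflow $73 billion: non-bank counterparties' bank balances fall → −$73B.
FX sale $165 billion: the counterparty is a bank, so public deposits are unchanged → 0.
Discount-window repayment $54 billion: the counterparty is a bank, so public deposits are unchanged → 0.
Currency withdrawal $257 billion: non-bank counterparties' bank balances fall → −$257B.
Net: −73 + 0 + 0 − 257 = -$330 billion.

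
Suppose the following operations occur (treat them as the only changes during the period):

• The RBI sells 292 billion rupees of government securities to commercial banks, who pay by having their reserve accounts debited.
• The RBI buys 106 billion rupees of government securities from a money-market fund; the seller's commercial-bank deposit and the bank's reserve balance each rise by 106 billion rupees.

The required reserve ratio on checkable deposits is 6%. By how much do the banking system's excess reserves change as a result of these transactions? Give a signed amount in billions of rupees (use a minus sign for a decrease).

OMO sale (to banks) 292 billion rupees: reserves −292B, deposits 0.
Asset purchase (from non-banks) 106 billion rupees: reserves +106B, deposits +106B.
Totals: Δreserves = −186B, Δdeposits = +106B.
Δrequired reserves = 6% × +106B = +6.36B.
Δexcess reserves = Δreserves − Δrequired = −186B − (+6.36B) = -192.36 billion.

-192.36 billion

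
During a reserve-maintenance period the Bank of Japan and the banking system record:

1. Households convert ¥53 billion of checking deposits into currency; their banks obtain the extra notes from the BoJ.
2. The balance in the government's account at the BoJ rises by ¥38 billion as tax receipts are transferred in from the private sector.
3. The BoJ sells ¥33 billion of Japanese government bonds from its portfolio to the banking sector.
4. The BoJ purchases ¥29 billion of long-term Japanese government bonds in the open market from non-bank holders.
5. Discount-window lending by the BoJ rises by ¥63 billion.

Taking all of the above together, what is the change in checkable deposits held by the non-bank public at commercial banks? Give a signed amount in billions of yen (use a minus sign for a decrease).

-¥62 billion

BoJ balance sheet:
  Assets:      Securities −¥4B, Loans to banks +¥63B
  Liabilities: Bank reserves −¥32B, Currency in circulation +¥53B, Government deposits +¥38B
Commercial banking system:
  Assets:      Reserves at CB −¥32B, Securities +¥33B
  Liabilities: Checkable deposits −¥62B, Borrowings from CB +¥63B
So the change in checkable deposits held by the non-bank public at commercial banks is -¥62 billion.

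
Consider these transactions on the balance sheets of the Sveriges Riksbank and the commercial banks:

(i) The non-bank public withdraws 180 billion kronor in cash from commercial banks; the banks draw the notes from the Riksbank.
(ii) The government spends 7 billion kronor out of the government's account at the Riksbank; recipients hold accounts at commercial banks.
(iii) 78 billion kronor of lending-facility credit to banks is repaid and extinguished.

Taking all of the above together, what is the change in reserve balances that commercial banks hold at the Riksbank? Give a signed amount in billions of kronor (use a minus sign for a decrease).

Riksbank balance sheet:
  Assets:      Loans to banks −78B
  Liabilities: Bank reserves −251B, Currency in circulation +180B, Government deposits −7B
So the change in reserve balances that commercial banks hold at the Riksbank is -251 billion.

-251 billion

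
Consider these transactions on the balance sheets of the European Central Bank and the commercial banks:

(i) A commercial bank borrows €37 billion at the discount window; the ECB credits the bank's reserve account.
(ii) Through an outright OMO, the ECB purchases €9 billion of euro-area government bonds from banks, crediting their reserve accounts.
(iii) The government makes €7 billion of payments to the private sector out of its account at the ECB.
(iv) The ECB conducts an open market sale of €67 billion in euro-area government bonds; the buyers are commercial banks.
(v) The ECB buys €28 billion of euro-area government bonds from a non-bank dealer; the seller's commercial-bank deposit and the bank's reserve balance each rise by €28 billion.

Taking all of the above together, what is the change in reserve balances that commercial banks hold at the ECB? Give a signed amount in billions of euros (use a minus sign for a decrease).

+€14 billion

ECB balance sheet:
  Assets:      Securities −€30B, Loans to banks +€37B
  Liabilities: Bank reserves +€14B, Government deposits −€7B
Commercial banking system:
  Assets:      Reserves at CB +€14B, Securities +€58B
  Liabilities: Checkable deposits +€35B, Borrowings from CB +€37B
So the change in reserve balances that commercial banks hold at the ECB is +€14 billion.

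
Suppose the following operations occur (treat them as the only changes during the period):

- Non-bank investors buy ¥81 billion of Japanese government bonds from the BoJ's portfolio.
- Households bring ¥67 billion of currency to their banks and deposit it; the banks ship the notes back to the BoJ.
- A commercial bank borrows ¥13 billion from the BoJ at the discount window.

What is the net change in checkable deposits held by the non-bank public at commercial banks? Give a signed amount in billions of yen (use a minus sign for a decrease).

BoJ balance sheet:
  Assets:      Securities −¥81B, Loans to banks +¥13B
  Liabilities: Bank reserves −¥1B, Currency in circulation −¥67B
Commercial banking system:
  Assets:      Reserves at CB −¥1B
  Liabilities: Checkable deposits −¥14B, Borrowings from CB +¥13B
So the change in checkable deposits held by the non-bank public at commercial banks is -¥14 billion.

-¥14 billion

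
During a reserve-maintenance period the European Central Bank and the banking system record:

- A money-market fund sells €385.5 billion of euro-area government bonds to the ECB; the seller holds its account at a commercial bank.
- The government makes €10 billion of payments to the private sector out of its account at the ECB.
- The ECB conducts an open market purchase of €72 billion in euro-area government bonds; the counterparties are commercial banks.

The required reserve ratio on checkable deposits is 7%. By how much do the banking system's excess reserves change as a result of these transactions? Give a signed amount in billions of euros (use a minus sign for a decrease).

Asset purchase (from non-banks) €385.5 billion: reserves +€385.5B, deposits +€385.5B.
Government spending €10 billion: reserves +€10B, deposits +€10B.
OMO purchase (from banks) €72 billion: reserves +€72B, deposits 0.
Totals: Δreserves = +€467.5B, Δdeposits = +€395.5B.
Δrequired reserves = 7% × +€395.5B = +€27.685B.
Δexcess reserves = Δreserves − Δrequired = +€467.5B − (+€27.685B) = +€439.815 billion.

+€439.815 billion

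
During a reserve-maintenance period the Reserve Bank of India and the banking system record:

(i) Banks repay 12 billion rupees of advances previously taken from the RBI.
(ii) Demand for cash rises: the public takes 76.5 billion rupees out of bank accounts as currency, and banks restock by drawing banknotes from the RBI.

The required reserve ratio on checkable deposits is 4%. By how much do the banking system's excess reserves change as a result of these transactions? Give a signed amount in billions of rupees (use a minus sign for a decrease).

-85.44 billion

Discount-window repayment 12 billion rupees: reserves −12B, deposits 0.
Currency withdrawal 76.5 billion rupees: reserves −76.5B, deposits −76.5B.
Totals: Δreserves = −88.5B, Δdeposits = −76.5B.
Δrequired reserves = 4% × −76.5B = −3.06B.
Δexcess reserves = Δreserves − Δrequired = −88.5B − (−3.06B) = -85.44 billion.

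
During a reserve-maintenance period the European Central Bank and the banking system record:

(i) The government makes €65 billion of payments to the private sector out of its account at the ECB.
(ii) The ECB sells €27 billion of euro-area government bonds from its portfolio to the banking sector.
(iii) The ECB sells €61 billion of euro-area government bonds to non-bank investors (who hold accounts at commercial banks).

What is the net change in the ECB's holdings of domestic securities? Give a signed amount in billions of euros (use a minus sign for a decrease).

ECB balance sheet:
  Assets:      Securities −€88B
  Liabilities: Bank reserves −€23B, Government deposits −€65B
Commercial banking system:
  Assets:      Reserves at CB −€23B, Securities +€27B
  Liabilities: Checkable deposits +€4B
So the change in the ECB's holdings of domestic securities is -€88 billion.

-€88 billion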